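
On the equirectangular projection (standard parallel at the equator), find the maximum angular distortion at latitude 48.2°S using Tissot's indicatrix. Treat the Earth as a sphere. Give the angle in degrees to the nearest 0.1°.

23.1°

For the equirectangular projection with φ₀ = 0 (plate carrée), h = 1 along meridians and k = sec φ along parallels.
At 48.2°: h = 1.000, k = 1.500; principal scales a = 1.500, b = 1.000.
sin(ω/2) = (a − b)/(a + b) = 0.5003/2.500 = 0.2001, so ω = 2 arcsin(0.2001) ≈ 23.1°.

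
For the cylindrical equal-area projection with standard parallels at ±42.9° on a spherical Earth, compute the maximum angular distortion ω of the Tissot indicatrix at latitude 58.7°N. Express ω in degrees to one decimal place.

38.6°

A cylindrical equal-area projection with standard parallel φ₀ has meridian scale h = cos φ / cos φ₀ and parallel scale k = cos φ₀ / cos φ (so areas are preserved, h·k = 1).
At 58.7°: h = 0.7092, k = 1.410; principal scales a = 1.410, b = 0.7092.
sin(ω/2) = (a − b)/(a + b) = 0.7008/2.119 = 0.3307, so ω = 2 arcsin(0.3307) ≈ 38.6°.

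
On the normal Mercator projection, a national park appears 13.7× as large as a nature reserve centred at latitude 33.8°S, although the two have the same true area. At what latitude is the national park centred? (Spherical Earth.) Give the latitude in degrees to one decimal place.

77.0°

For equal true areas on Mercator, apparent areas scale as sec²φ, so the ratio is cos²φ₂ / cos²φ₁.
cos²φ₂ / cos²φ₁ = 13.7  ⇒  cos φ₁ = cos 33.8° / √13.7 = 0.8310/3.701 = 0.2245.
φ₁ = arccos(0.2245) ≈ 77.0°.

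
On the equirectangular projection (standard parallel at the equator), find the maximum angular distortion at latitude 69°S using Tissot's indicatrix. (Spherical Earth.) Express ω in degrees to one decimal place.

56.4°

For the equirectangular projection with φ₀ = 0 (plate carrée), h = 1 along meridians and k = sec φ along parallels.
At 69°: h = 1.000, k = 2.790; principal scales a = 2.790, b = 1.000.
sin(ω/2) = (a − b)/(a + b) = 1.790/3.790 = 0.4724, so ω = 2 arcsin(0.4724) ≈ 56.4°.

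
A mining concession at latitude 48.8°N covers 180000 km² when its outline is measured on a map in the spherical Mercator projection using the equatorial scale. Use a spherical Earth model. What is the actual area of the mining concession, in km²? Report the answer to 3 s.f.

78100 km²

For Mercator, h = k = sec φ (a conformal cylindrical projection has a single point scale, 1/cos φ).
Areal scale = k² = sec²φ = 1/cos²(48.8°) = 1/0.6587² = 2.305.
True area = apparent / (areal scale) = 180000 / 2.305 ≈ 78100 km².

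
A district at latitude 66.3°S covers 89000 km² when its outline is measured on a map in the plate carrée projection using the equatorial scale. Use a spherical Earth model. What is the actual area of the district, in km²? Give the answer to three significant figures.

In the plate carrée (x = Rλ, y = Rφ), meridians are true-scale (h = 1) and parallels are stretched by k = sec φ.
Areal scale = h·k = 1 × sec φ; at 66.3°, h = 1.000, k = 2.488, so h·k = 2.488.
True area = apparent / (areal scale) = 89000 / 2.488 ≈ 35800 km².

35800 km²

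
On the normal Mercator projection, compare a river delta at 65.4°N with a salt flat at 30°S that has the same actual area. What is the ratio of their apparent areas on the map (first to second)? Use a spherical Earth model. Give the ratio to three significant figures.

4.33

On Mercator, area is exaggerated by sec²φ = 1/cos²φ.
At 65.4°: sec²(65.4°) = 1/0.4163² = 5.771.
At 30°: sec²(30°) = 1/0.8660² = 1.333.
Ratio = 5.771/1.333 = cos²(30°)/cos²(65.4°) ≈ 4.33.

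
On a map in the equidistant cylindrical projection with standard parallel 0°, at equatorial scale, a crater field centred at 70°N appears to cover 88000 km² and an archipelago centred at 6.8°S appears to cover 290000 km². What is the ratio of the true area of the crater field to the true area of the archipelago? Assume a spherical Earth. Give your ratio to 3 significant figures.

0.105

Plate carrée has h = 1 and k = sec φ, giving areal scale sec φ; true area = (apparent area) · cos φ.
True area of crater field: 88000 × cos(70°) = 88000 × 0.3420 = 30100 km².
True area of archipelago: 290000 × cos(6.8°) = 290000 × 0.9930 = 288000 km².
Ratio = 30100 / 288000 ≈ 0.105.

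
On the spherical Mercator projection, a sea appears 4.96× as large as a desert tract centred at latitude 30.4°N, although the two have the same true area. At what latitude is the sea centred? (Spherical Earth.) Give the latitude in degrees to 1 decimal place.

For equal true areas on Mercator, apparent areas scale as sec²φ, so the ratio is cos²φ₂ / cos²φ₁.
cos²φ₂ / cos²φ₁ = 4.96  ⇒  cos φ₁ = cos 30.4° / √4.96 = 0.8625/2.227 = 0.3873.
φ₁ = arccos(0.3873) ≈ 67.2°.

67.2°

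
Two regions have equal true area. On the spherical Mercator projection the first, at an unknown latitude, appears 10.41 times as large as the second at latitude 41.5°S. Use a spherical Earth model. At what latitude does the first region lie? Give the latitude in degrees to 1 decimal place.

76.6°

For equal true areas on Mercator, apparent areas scale as sec²φ, so the ratio is cos²φ₂ / cos²φ₁.
cos²φ₂ / cos²φ₁ = 10.41  ⇒  cos φ₁ = cos 41.5° / √10.41 = 0.7490/3.226 = 0.2321.
φ₁ = arccos(0.2321) ≈ 76.6°.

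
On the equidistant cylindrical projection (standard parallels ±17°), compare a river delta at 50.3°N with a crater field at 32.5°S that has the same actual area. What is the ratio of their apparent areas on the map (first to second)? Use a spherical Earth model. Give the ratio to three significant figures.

1.32

In the equirectangular projection with standard parallel φ₀ = 17° (x = Rλ cos φ₀, y = Rφ), meridians are true-scale (h = 1) and the parallel scale is k = cos φ₀ / cos φ.
Areal scale at 50.3°: h·k = 1.000 × 1.497 = 1.497.
Areal scale at 32.5°: h·k = 1.000 × 1.134 = 1.134.
Ratio = 1.497/1.134 ≈ 1.32.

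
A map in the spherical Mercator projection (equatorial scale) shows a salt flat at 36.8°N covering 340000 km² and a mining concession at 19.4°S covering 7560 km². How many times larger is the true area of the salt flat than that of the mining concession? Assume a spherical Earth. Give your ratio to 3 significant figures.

On Mercator the areal scale is sec²φ, so true area = apparent × cos²φ.
True area of salt flat: 340000 × cos²(36.8°) = 340000 × 0.6412 = 218000 km².
True area of mining concession: 7560 × cos²(19.4°) = 7560 × 0.8897 = 6726 km².
Ratio = 218000 / 6726 ≈ 32.4.

32.4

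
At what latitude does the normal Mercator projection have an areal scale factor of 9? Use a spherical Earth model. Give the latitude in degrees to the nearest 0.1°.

Mercator areal scale is sec²φ.
sec²φ = 9  ⇒  cos²φ = 0.1111  ⇒  cos φ = 0.3333.
φ = arccos(0.3333) ≈ 70.5°.

70.5°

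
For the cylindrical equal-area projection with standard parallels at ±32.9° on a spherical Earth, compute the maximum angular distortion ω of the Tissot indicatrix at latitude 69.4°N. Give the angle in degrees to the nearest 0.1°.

89.1°

A cylindrical equal-area projection with standard parallel φ₀ has meridian scale h = cos φ / cos φ₀ and parallel scale k = cos φ₀ / cos φ (so areas are preserved, h·k = 1).
At 69.4°: h = 0.4190, k = 2.386; principal scales a = 2.386, b = 0.4190.
sin(ω/2) = (a − b)/(a + b) = 1.967/2.805 = 0.7013, so ω = 2 arcsin(0.7013) ≈ 89.1°.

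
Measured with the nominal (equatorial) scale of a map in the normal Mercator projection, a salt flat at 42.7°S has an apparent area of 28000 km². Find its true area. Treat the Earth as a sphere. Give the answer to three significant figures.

15100 km²

The Mercator projection is conformal; its linear scale factor is the same in every direction and equals sec φ = 1/cos φ.
Areal scale = k² = sec²φ = 1/cos²(42.7°) = 1/0.7349² = 1.852.
True area = apparent / (areal scale) = 28000 / 1.852 ≈ 15100 km².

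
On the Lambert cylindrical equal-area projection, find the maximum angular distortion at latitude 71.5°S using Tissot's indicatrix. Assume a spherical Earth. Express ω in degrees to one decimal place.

109.6°

The Lambert cylindrical equal-area projection is the cylindrical equal-area projection with its standard parallel at the equator (φ₀ = 0). A cylindrical equal-area projection with standard parallel φ₀ has meridian scale h = cos φ / cos φ₀ and parallel scale k = cos φ₀ / cos φ (so areas are preserved, h·k = 1).
At 71.5°: h = 0.3173, k = 3.152; principal scales a = 3.152, b = 0.3173.
sin(ω/2) = (a − b)/(a + b) = 2.834/3.469 = 0.8171, so ω = 2 arcsin(0.8171) ≈ 109.6°.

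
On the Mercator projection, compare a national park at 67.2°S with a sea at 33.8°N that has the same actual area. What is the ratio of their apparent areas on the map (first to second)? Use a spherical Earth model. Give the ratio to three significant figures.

Mercator is conformal with k = sec φ, so areal scale = k² = sec²φ.
At 67.2°: sec²(67.2°) = 1/0.3875² = 6.659.
At 33.8°: sec²(33.8°) = 1/0.8310² = 1.448.
Ratio = 6.659/1.448 = cos²(33.8°)/cos²(67.2°) ≈ 4.60.

4.60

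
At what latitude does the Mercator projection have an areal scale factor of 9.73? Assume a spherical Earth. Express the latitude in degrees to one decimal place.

Mercator areal scale is sec²φ.
sec²φ = 9.73  ⇒  cos²φ = 0.1028  ⇒  cos φ = 0.3206.
φ = arccos(0.3206) ≈ 71.3°.

71.3°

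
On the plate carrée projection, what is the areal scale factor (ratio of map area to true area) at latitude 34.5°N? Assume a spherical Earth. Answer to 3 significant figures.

Plate carrée maps x = Rλ, y = Rφ. The meridian scale is h = 1 and the parallel scale is k = 1/cos φ = sec φ.
Areal scale = h·k = 1 × sec φ; at 34.5°, h = 1.000, k = 1.213, so h·k = 1.213.

1.21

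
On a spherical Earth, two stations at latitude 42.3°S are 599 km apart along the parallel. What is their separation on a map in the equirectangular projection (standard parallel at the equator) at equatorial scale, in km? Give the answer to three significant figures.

810 km

Plate carrée maps x = Rλ, y = Rφ. The meridian scale is h = 1 and the parallel scale is k = 1/cos φ = sec φ.
Along the parallel, k = sec 42.3° = 1/0.7396 = 1.352.
Map distance = 599 × 1.352 ≈ 810 km.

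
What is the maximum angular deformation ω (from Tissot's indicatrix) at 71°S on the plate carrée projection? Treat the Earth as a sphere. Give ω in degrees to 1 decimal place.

61.2°

In the plate carrée (x = Rλ, y = Rφ), meridians are true-scale (h = 1) and parallels are stretched by k = sec φ.
At 71°: h = 1.000, k = 3.072; principal scales a = 3.072, b = 1.000.
sin(ω/2) = (a − b)/(a + b) = 2.072/4.072 = 0.5088, so ω = 2 arcsin(0.5088) ≈ 61.2°.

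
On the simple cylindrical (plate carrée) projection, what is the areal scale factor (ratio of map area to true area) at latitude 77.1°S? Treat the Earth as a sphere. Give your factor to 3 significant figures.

4.48

Plate carrée maps x = Rλ, y = Rφ. The meridian scale is h = 1 and the parallel scale is k = 1/cos φ = sec φ.
Areal scale = h·k = 1 × sec φ; at 77.1°, h = 1.000, k = 4.479, so h·k = 4.479.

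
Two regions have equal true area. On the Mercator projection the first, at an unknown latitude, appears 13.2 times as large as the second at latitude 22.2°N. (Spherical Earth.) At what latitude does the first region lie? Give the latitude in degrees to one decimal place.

On Mercator, (apparent₁)/(apparent₂) = sec²φ₁ / sec²φ₂ when true areas are equal.
cos²φ₂ / cos²φ₁ = 13.2  ⇒  cos φ₁ = cos 22.2° / √13.2 = 0.9259/3.633 = 0.2548.
φ₁ = arccos(0.2548) ≈ 75.2°.

75.2°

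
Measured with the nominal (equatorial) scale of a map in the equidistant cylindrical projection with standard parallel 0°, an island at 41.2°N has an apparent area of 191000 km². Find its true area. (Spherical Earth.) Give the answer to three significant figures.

In the plate carrée (x = Rλ, y = Rφ), meridians are true-scale (h = 1) and parallels are stretched by k = sec φ.
Areal scale = h·k = 1 × sec φ; at 41.2°, h = 1.000, k = 1.329, so h·k = 1.329.
True area = apparent / (areal scale) = 191000 / 1.329 ≈ 144000 km².

144000 km²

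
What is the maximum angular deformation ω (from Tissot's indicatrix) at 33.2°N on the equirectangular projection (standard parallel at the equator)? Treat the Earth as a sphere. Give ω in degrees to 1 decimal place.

For the equirectangular projection with φ₀ = 0 (plate carrée), h = 1 along meridians and k = sec φ along parallels.
At 33.2°: h = 1.000, k = 1.195; principal scales a = 1.195, b = 1.000.
sin(ω/2) = (a − b)/(a + b) = 0.1951/2.195 = 0.08887, so ω = 2 arcsin(0.08887) ≈ 10.2°.

10.2°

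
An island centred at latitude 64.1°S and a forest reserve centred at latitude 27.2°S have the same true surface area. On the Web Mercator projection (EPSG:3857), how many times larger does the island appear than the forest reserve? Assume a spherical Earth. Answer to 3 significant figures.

Mercator areal scale is sec²φ.
At 64.1°: sec²(64.1°) = 1/0.4368² = 5.241.
At 27.2°: sec²(27.2°) = 1/0.8894² = 1.264.
Ratio = 5.241/1.264 = cos²(27.2°)/cos²(64.1°) ≈ 4.15.

4.15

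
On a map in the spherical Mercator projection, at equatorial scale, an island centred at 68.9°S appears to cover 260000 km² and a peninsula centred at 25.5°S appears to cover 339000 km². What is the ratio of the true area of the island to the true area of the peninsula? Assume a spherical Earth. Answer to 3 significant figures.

Since Mercator area scale is 1/cos²φ, the true area equals the apparent area multiplied by cos²φ.
True area of island: 260000 × cos²(68.9°) = 260000 × 0.1296 = 33700 km².
True area of peninsula: 339000 × cos²(25.5°) = 339000 × 0.8147 = 276200 km².
Ratio = 33700 / 276200 ≈ 0.122.

0.122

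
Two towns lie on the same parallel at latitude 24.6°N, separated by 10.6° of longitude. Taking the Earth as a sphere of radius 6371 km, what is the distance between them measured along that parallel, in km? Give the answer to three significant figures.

1070 km

Arc length along a parallel = R cos φ · Δλ (with Δλ in radians).
= 6371 × cos 24.6° × (10.6° × π/180) = 6371 × 0.9092 × 0.1850 ≈ 1070 km.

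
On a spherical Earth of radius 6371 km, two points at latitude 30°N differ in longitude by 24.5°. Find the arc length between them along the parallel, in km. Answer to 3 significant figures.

Arc length along a parallel = R cos φ · Δλ (with Δλ in radians).
= 6371 × cos 30° × (24.5° × π/180) = 6371 × 0.8660 × 0.4276 ≈ 2360 km.

2360 km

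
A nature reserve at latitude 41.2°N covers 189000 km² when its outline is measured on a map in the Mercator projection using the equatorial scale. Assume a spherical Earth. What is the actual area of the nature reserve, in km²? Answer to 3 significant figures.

Mercator is conformal, so the point scale is isotropic: h = k = sec φ = 1/cos φ.
Areal scale = k² = sec²φ = 1/cos²(41.2°) = 1/0.7524² = 1.766.
True area = apparent / (areal scale) = 189000 / 1.766 ≈ 107000 km².

107000 km²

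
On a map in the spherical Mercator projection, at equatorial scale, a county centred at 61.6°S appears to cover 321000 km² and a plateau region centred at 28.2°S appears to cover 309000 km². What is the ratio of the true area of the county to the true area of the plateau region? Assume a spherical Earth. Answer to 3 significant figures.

Since Mercator area scale is 1/cos²φ, the true area equals the apparent area multiplied by cos²φ.
True area of county: 321000 × cos²(61.6°) = 321000 × 0.2262 = 72620 km².
True area of plateau region: 309000 × cos²(28.2°) = 309000 × 0.7767 = 240000 km².
Ratio = 72620 / 240000 ≈ 0.303.

0.303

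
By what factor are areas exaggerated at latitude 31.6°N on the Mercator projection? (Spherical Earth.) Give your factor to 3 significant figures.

1.38

The Mercator projection is conformal; its linear scale factor is the same in every direction and equals sec φ = 1/cos φ.
Areal scale = k² = sec²φ = 1/cos²(31.6°) = 1/0.8517² = 1.378.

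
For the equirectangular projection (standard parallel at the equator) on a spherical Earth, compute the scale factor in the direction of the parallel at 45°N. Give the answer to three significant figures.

Plate carrée maps x = Rλ, y = Rφ. The meridian scale is h = 1 and the parallel scale is k = 1/cos φ = sec φ.
k = 1/cos 45° = 1/0.7071 = 1.414.

1.41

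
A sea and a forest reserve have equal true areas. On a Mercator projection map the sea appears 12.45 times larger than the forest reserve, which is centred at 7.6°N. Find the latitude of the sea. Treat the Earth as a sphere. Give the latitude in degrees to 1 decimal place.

73.7°

On Mercator, (apparent₁)/(apparent₂) = sec²φ₁ / sec²φ₂ when true areas are equal.
cos²φ₂ / cos²φ₁ = 12.45  ⇒  cos φ₁ = cos 7.6° / √12.45 = 0.9912/3.528 = 0.2809.
φ₁ = arccos(0.2809) ≈ 73.7°.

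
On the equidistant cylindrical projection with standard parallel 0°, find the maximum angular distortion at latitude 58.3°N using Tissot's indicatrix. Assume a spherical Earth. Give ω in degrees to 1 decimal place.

Plate carrée maps x = Rλ, y = Rφ. The meridian scale is h = 1 and the parallel scale is k = 1/cos φ = sec φ.
At 58.3°: h = 1.000, k = 1.903; principal scales a = 1.903, b = 1.000.
sin(ω/2) = (a − b)/(a + b) = 0.9031/2.903 = 0.3111, so ω = 2 arcsin(0.3111) ≈ 36.2°.

36.2°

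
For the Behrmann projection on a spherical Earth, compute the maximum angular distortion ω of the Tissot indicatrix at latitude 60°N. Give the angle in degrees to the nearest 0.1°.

The Behrmann projection is cylindrical equal-area with φ₀ = 30°. Cylindrical equal-area (φ₀ = 30°): h = cos φ / cos 30° along meridians, k = cos 30° / cos φ along parallels; h·k = 1.
At 60°: h = 0.5774, k = 1.732; principal scales a = 1.732, b = 0.5774.
sin(ω/2) = (a − b)/(a + b) = 1.155/2.309 = 0.5000, so ω = 2 arcsin(0.5000) ≈ 60.0°.

60.0°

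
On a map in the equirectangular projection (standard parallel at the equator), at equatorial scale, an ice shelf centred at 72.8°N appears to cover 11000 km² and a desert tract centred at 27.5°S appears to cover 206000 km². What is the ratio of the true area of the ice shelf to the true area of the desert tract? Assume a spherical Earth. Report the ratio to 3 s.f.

On the plate carrée, areal scale = h·k = 1 × sec φ, so true area = apparent × cos φ.
True area of ice shelf: 11000 × cos(72.8°) = 11000 × 0.2957 = 3253 km².
True area of desert tract: 206000 × cos(27.5°) = 206000 × 0.8870 = 182700 km².
Ratio = 3253 / 182700 ≈ 0.0178.

0.0178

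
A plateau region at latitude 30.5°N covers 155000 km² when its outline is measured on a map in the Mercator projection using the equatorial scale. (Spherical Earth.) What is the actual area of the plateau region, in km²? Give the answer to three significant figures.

The Mercator projection is conformal; its linear scale factor is the same in every direction and equals sec φ = 1/cos φ.
Areal scale = k² = sec²φ = 1/cos²(30.5°) = 1/0.8616² = 1.347.
True area = apparent / (areal scale) = 155000 / 1.347 ≈ 115000 km².

115000 km²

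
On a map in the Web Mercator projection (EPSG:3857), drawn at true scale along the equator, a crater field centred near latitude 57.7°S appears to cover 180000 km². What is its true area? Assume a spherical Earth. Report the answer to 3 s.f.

51400 km²

The Mercator projection is conformal; its linear scale factor is the same in every direction and equals sec φ = 1/cos φ.
Areal scale = k² = sec²φ = 1/cos²(57.7°) = 1/0.5344² = 3.502.
True area = apparent / (areal scale) = 180000 / 3.502 ≈ 51400 km².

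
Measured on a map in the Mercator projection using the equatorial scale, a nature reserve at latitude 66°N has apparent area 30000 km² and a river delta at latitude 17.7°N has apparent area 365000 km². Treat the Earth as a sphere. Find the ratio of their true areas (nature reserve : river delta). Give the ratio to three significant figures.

0.0150

Since Mercator area scale is 1/cos²φ, the true area equals the apparent area multiplied by cos²φ.
True area of nature reserve: 30000 × cos²(66°) = 30000 × 0.1654 = 4963 km².
True area of river delta: 365000 × cos²(17.7°) = 365000 × 0.9076 = 331300 km².
Ratio = 4963 / 331300 ≈ 0.0150.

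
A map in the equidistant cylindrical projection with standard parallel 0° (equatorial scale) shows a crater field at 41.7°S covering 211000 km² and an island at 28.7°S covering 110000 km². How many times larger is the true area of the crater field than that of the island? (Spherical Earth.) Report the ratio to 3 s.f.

1.63

On the plate carrée, areal scale = h·k = 1 × sec φ, so true area = apparent × cos φ.
True area of crater field: 211000 × cos(41.7°) = 211000 × 0.7466 = 157500 km².
True area of island: 110000 × cos(28.7°) = 110000 × 0.8771 = 96490 km².
Ratio = 157500 / 96490 ≈ 1.63.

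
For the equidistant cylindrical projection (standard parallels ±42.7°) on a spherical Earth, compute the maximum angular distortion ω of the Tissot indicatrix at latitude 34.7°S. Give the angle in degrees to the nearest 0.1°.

6.4°

The equidistant cylindrical projection with φ₀ = 42.7° has h = 1 (meridians true) and k = cos φ₀ / cos φ along parallels.
At 34.7°: h = 1.000, k = 0.8939; principal scales a = 1.000, b = 0.8939.
sin(ω/2) = (a − b)/(a + b) = 0.1061/1.894 = 0.05602, so ω = 2 arcsin(0.05602) ≈ 6.4°.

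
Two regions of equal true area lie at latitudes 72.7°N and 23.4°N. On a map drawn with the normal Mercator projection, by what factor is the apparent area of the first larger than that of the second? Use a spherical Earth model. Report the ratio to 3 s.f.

Mercator is conformal with k = sec φ, so areal scale = k² = sec²φ.
At 72.7°: sec²(72.7°) = 1/0.2974² = 11.31.
At 23.4°: sec²(23.4°) = 1/0.9178² = 1.187.
Ratio = 11.31/1.187 = cos²(23.4°)/cos²(72.7°) ≈ 9.52.

9.52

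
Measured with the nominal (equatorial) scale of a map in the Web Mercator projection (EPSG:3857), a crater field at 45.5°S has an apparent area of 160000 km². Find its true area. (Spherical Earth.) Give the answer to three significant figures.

78600 km²

For Mercator, h = k = sec φ (a conformal cylindrical projection has a single point scale, 1/cos φ).
Areal scale = k² = sec²φ = 1/cos²(45.5°) = 1/0.7009² = 2.036.
True area = apparent / (areal scale) = 160000 / 2.036 ≈ 78600 km².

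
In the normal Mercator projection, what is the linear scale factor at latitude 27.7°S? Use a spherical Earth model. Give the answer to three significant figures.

The Mercator projection is conformal; its linear scale factor is the same in every direction and equals sec φ = 1/cos φ.
k = 1/cos 27.7° = 1/0.8854 = 1.129.

1.13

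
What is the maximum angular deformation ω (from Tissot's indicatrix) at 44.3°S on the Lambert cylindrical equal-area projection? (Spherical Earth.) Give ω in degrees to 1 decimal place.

37.6°

The Lambert cylindrical equal-area projection is the cylindrical equal-area projection with its standard parallel at the equator (φ₀ = 0). A cylindrical equal-area projection with standard parallel φ₀ has meridian scale h = cos φ / cos φ₀ and parallel scale k = cos φ₀ / cos φ (so areas are preserved, h·k = 1).
At 44.3°: h = 0.7157, k = 1.397; principal scales a = 1.397, b = 0.7157.
sin(ω/2) = (a − b)/(a + b) = 0.6816/2.113 = 0.3226, so ω = 2 arcsin(0.3226) ≈ 37.6°.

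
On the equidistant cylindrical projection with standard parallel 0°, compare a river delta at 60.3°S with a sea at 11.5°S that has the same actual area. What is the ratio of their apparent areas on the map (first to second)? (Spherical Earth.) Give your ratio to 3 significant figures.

1.98

Plate carrée maps x = Rλ, y = Rφ. The meridian scale is h = 1 and the parallel scale is k = 1/cos φ = sec φ.
Areal scale at 60.3°: h·k = 1.000 × 2.018 = 2.018.
Areal scale at 11.5°: h·k = 1.000 × 1.020 = 1.020.
Ratio = 2.018/1.020 ≈ 1.98.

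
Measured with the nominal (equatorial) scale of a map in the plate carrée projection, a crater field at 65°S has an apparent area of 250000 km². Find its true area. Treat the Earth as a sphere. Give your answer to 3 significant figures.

For the equirectangular projection with φ₀ = 0 (plate carrée), h = 1 along meridians and k = sec φ along parallels.
Areal scale = h·k = 1 × sec φ; at 65°, h = 1.000, k = 2.366, so h·k = 2.366.
True area = apparent / (areal scale) = 250000 / 2.366 ≈ 106000 km².

106000 km²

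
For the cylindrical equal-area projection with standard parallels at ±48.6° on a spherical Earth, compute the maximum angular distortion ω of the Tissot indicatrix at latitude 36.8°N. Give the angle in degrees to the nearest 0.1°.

21.8°

A cylindrical equal-area projection with standard parallel φ₀ has meridian scale h = cos φ / cos φ₀ and parallel scale k = cos φ₀ / cos φ (so areas are preserved, h·k = 1).
At 36.8°: h = 1.211, k = 0.8259; principal scales a = 1.211, b = 0.8259.
sin(ω/2) = (a − b)/(a + b) = 0.3849/2.037 = 0.1890, so ω = 2 arcsin(0.1890) ≈ 21.8°.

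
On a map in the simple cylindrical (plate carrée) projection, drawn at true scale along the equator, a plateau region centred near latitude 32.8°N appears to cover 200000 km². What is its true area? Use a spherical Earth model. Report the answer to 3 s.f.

In the plate carrée (x = Rλ, y = Rφ), meridians are true-scale (h = 1) and parallels are stretched by k = sec φ.
Areal scale = h·k = 1 × sec φ; at 32.8°, h = 1.000, k = 1.190, so h·k = 1.190.
True area = apparent / (areal scale) = 200000 / 1.190 ≈ 168000 km².

168000 km²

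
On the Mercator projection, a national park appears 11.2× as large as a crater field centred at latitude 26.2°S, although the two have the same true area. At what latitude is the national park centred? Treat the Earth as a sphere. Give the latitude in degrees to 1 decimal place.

On Mercator, (apparent₁)/(apparent₂) = sec²φ₁ / sec²φ₂ when true areas are equal.
cos²φ₂ / cos²φ₁ = 11.2  ⇒  cos φ₁ = cos 26.2° / √11.2 = 0.8973/3.347 = 0.2681.
φ₁ = arccos(0.2681) ≈ 74.4°.

74.4°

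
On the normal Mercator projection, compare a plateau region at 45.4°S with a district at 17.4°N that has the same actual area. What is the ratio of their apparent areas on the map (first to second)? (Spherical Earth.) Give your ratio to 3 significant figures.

Mercator is conformal with k = sec φ, so areal scale = k² = sec²φ.
At 45.4°: sec²(45.4°) = 1/0.7022² = 2.028.
At 17.4°: sec²(17.4°) = 1/0.9542² = 1.098.
Ratio = 2.028/1.098 = cos²(17.4°)/cos²(45.4°) ≈ 1.85.

1.85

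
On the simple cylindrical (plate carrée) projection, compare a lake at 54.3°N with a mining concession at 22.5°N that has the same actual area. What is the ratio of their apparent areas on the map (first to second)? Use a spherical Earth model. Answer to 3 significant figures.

For the equirectangular projection with φ₀ = 0 (plate carrée), h = 1 along meridians and k = sec φ along parallels.
Areal scale at 54.3°: h·k = 1.000 × 1.714 = 1.714.
Areal scale at 22.5°: h·k = 1.000 × 1.082 = 1.082.
Ratio = 1.714/1.082 ≈ 1.58.

1.58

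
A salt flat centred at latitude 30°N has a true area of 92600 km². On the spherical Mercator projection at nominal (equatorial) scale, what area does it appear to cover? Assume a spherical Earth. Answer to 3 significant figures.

123000 km²

The Mercator projection is conformal; its linear scale factor is the same in every direction and equals sec φ = 1/cos φ.
Areal scale = k² = sec²φ = 1/cos²(30°) = 1/0.8660² = 1.333.
Apparent area = 92600 × 1.333 ≈ 123000 km².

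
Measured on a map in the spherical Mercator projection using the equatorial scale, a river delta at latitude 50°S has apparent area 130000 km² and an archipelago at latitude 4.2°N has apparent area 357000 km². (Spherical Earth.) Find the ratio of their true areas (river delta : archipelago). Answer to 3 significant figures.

0.151

Mercator's areal exaggeration is sec²φ; hence true area = (apparent area) · cos²φ.
True area of river delta: 130000 × cos²(50°) = 130000 × 0.4132 = 53710 km².
True area of archipelago: 357000 × cos²(4.2°) = 357000 × 0.9946 = 355100 km².
Ratio = 53710 / 355100 ≈ 0.151.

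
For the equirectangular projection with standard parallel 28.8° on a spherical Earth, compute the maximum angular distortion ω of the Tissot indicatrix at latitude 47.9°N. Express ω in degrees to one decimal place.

15.3°

In the equirectangular projection with standard parallel φ₀ = 28.8° (x = Rλ cos φ₀, y = Rφ), meridians are true-scale (h = 1) and the parallel scale is k = cos φ₀ / cos φ.
At 47.9°: h = 1.000, k = 1.307; principal scales a = 1.307, b = 1.000.
sin(ω/2) = (a − b)/(a + b) = 0.3071/2.307 = 0.1331, so ω = 2 arcsin(0.1331) ≈ 15.3°.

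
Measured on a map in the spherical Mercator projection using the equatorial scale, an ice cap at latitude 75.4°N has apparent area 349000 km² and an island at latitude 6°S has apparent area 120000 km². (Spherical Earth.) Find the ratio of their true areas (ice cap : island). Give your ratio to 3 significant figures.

Mercator's areal exaggeration is sec²φ; hence true area = (apparent area) · cos²φ.
True area of ice cap: 349000 × cos²(75.4°) = 349000 × 0.06354 = 22180 km².
True area of island: 120000 × cos²(6°) = 120000 × 0.9891 = 118700 km².
Ratio = 22180 / 118700 ≈ 0.187.

0.187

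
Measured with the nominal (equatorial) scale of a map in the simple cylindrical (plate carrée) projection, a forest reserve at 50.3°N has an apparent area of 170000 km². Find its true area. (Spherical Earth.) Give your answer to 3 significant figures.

For the equirectangular projection with φ₀ = 0 (plate carrée), h = 1 along meridians and k = sec φ along parallels.
Areal scale = h·k = 1 × sec φ; at 50.3°, h = 1.000, k = 1.566, so h·k = 1.566.
True area = apparent / (areal scale) = 170000 / 1.566 ≈ 109000 km².

109000 km²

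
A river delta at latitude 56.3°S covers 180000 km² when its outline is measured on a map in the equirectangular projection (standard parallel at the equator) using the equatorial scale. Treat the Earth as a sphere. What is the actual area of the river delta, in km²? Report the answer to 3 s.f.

99900 km²

For the equirectangular projection with φ₀ = 0 (plate carrée), h = 1 along meridians and k = sec φ along parallels.
Areal scale = h·k = 1 × sec φ; at 56.3°, h = 1.000, k = 1.802, so h·k = 1.802.
True area = apparent / (areal scale) = 180000 / 1.802 ≈ 99900 km².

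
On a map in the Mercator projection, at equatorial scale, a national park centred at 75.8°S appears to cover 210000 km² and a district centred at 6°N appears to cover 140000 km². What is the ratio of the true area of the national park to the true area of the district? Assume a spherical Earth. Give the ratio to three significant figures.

Mercator's areal exaggeration is sec²φ; hence true area = (apparent area) · cos²φ.
True area of national park: 210000 × cos²(75.8°) = 210000 × 0.06018 = 12640 km².
True area of district: 140000 × cos²(6°) = 140000 × 0.9891 = 138500 km².
Ratio = 12640 / 138500 ≈ 0.0913.

0.0913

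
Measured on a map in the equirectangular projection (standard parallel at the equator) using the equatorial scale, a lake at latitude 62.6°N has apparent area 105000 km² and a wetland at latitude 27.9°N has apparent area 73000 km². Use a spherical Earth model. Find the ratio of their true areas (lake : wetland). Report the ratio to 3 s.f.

On the plate carrée, areal scale = h·k = 1 × sec φ, so true area = apparent × cos φ.
True area of lake: 105000 × cos(62.6°) = 105000 × 0.4602 = 48320 km².
True area of wetland: 73000 × cos(27.9°) = 73000 × 0.8838 = 64510 km².
Ratio = 48320 / 64510 ≈ 0.749.

0.749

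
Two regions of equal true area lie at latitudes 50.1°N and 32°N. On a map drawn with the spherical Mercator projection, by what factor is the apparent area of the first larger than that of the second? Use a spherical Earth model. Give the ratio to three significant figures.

On Mercator, area is exaggerated by sec²φ = 1/cos²φ.
At 50.1°: sec²(50.1°) = 1/0.6414² = 2.430.
At 32°: sec²(32°) = 1/0.8480² = 1.390.
Ratio = 2.430/1.390 = cos²(32°)/cos²(50.1°) ≈ 1.75.

1.75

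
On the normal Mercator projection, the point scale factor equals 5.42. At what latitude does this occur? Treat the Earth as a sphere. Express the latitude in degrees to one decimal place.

Mercator scale is k = sec φ = 1/cos φ.
1/cos φ = 5.42  ⇒  cos φ = 0.1845  ⇒  φ = arccos(0.1845) ≈ 79.4°.

79.4°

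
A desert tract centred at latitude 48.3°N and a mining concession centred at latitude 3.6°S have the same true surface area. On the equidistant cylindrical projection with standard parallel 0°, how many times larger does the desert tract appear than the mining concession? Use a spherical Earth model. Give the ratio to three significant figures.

1.50

For the equirectangular projection with φ₀ = 0 (plate carrée), h = 1 along meridians and k = sec φ along parallels.
Areal scale at 48.3°: h·k = 1.000 × 1.503 = 1.503.
Areal scale at 3.6°: h·k = 1.000 × 1.002 = 1.002.
Ratio = 1.503/1.002 ≈ 1.50.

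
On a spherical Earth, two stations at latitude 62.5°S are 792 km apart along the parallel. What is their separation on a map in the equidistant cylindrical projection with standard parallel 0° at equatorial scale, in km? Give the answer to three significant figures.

1720 km

For the equirectangular projection with φ₀ = 0 (plate carrée), h = 1 along meridians and k = sec φ along parallels.
Along the parallel, k = sec 62.5° = 1/0.4617 = 2.166.
Map distance = 792 × 2.166 ≈ 1720 km.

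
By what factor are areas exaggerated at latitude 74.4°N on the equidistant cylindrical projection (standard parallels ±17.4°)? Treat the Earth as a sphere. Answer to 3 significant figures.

3.55

In the equirectangular projection with standard parallel φ₀ = 17.4° (x = Rλ cos φ₀, y = Rφ), meridians are true-scale (h = 1) and the parallel scale is k = cos φ₀ / cos φ.
Areal scale = h·k = 1 × cos φ₀ / cos φ; at 74.4°, h = 1.000, k = 3.548, so h·k = 3.548.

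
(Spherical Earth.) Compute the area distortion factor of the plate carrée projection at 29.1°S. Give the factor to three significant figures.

In the plate carrée (x = Rλ, y = Rφ), meridians are true-scale (h = 1) and parallels are stretched by k = sec φ.
Areal scale = h·k = 1 × sec φ; at 29.1°, h = 1.000, k = 1.144, so h·k = 1.144.

1.14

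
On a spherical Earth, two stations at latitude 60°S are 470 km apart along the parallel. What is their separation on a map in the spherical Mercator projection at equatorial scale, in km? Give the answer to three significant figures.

The Mercator projection is conformal; its linear scale factor is the same in every direction and equals sec φ = 1/cos φ.
Along the parallel, k = sec 60° = 1/0.5000 = 2.000.
Map distance = 470 × 2.000 ≈ 940 km.

940 km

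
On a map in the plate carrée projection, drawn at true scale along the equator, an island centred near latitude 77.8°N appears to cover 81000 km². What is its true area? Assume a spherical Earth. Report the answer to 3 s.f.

Plate carrée maps x = Rλ, y = Rφ. The meridian scale is h = 1 and the parallel scale is k = 1/cos φ = sec φ.
Areal scale = h·k = 1 × sec φ; at 77.8°, h = 1.000, k = 4.732, so h·k = 4.732.
True area = apparent / (areal scale) = 81000 / 4.732 ≈ 17100 km².

17100 km²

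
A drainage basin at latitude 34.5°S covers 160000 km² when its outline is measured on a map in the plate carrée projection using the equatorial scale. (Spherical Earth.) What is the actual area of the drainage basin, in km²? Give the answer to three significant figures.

In the plate carrée (x = Rλ, y = Rφ), meridians are true-scale (h = 1) and parallels are stretched by k = sec φ.
Areal scale = h·k = 1 × sec φ; at 34.5°, h = 1.000, k = 1.213, so h·k = 1.213.
True area = apparent / (areal scale) = 160000 / 1.213 ≈ 132000 km².

132000 km²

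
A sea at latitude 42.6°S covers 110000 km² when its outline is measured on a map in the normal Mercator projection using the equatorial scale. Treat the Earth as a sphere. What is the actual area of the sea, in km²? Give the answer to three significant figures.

For Mercator, h = k = sec φ (a conformal cylindrical projection has a single point scale, 1/cos φ).
Areal scale = k² = sec²φ = 1/cos²(42.6°) = 1/0.7361² = 1.846.
True area = apparent / (areal scale) = 110000 / 1.846 ≈ 59600 km².

59600 km²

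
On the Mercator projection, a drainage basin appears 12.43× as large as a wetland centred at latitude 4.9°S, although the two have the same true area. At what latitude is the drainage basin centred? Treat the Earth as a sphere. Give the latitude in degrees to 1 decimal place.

Mercator areal scale is sec²φ, so apparent-area ratio = sec²φ₁ / sec²φ₂ = cos²φ₂ / cos²φ₁.
cos²φ₂ / cos²φ₁ = 12.43  ⇒  cos φ₁ = cos 4.9° / √12.43 = 0.9963/3.526 = 0.2826.
φ₁ = arccos(0.2826) ≈ 73.6°.

73.6°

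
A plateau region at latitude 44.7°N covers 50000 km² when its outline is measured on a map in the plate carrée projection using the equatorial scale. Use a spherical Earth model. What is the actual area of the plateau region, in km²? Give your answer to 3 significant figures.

35500 km²

Plate carrée maps x = Rλ, y = Rφ. The meridian scale is h = 1 and the parallel scale is k = 1/cos φ = sec φ.
Areal scale = h·k = 1 × sec φ; at 44.7°, h = 1.000, k = 1.407, so h·k = 1.407.
True area = apparent / (areal scale) = 50000 / 1.407 ≈ 35500 km².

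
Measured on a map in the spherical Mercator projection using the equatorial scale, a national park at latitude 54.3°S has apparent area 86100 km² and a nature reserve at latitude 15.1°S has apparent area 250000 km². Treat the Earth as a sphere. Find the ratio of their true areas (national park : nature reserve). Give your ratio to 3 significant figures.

0.126

On Mercator the areal scale is sec²φ, so true area = apparent × cos²φ.
True area of national park: 86100 × cos²(54.3°) = 86100 × 0.3405 = 29320 km².
True area of nature reserve: 250000 × cos²(15.1°) = 250000 × 0.9321 = 233000 km².
Ratio = 29320 / 233000 ≈ 0.126.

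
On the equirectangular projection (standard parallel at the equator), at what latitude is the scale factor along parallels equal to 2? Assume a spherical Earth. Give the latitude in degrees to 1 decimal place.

Plate carrée: h = 1, k = sec φ along parallels.
sec φ = 2  ⇒  cos φ = 0.5000  ⇒  φ ≈ 60.0°.

60.0°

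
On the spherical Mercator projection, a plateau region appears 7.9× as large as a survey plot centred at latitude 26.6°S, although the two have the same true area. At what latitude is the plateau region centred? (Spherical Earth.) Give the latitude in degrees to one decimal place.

Mercator areal scale is sec²φ, so apparent-area ratio = sec²φ₁ / sec²φ₂ = cos²φ₂ / cos²φ₁.
cos²φ₂ / cos²φ₁ = 7.9  ⇒  cos φ₁ = cos 26.6° / √7.9 = 0.8942/2.811 = 0.3181.
φ₁ = arccos(0.3181) ≈ 71.5°.

71.5°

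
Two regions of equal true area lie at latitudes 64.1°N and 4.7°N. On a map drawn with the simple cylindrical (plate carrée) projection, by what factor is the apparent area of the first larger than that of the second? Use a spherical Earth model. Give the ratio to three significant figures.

2.28

In the plate carrée (x = Rλ, y = Rφ), meridians are true-scale (h = 1) and parallels are stretched by k = sec φ.
Areal scale at 64.1°: h·k = 1.000 × 2.289 = 2.289.
Areal scale at 4.7°: h·k = 1.000 × 1.003 = 1.003.
Ratio = 2.289/1.003 ≈ 2.28.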